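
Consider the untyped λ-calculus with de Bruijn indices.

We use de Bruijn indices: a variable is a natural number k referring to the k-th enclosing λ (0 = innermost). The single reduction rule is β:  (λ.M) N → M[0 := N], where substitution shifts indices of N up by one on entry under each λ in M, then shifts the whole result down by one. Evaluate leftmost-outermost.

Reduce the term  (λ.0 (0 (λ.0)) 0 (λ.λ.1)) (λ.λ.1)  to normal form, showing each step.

Answer: normal form = λ.0  (in 5 steps)

Working:
  start: (λ.0 (0 (λ.0)) 0 (λ.λ.1)) (λ.λ.1)
  step 1: (λ.λ.1) ((λ.λ.1) (λ.0)) (λ.λ.1) (λ.λ.1)
  step 2: (λ.(λ.λ.1) (λ.0)) (λ.λ.1) (λ.λ.1)
  step 3: (λ.λ.1) (λ.0) (λ.λ.1)
  step 4: (λ.λ.0) (λ.λ.1)
  step 5: λ.0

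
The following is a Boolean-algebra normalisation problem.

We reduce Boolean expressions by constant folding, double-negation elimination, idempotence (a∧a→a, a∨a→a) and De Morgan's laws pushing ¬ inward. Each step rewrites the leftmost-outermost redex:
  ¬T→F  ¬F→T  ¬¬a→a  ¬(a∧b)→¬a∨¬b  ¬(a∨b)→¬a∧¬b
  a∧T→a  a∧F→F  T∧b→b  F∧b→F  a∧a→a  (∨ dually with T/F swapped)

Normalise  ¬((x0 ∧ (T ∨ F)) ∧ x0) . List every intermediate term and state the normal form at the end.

  start: ¬((x0 ∧ (T ∨ F)) ∧ x0)
  step 1: ¬(x0 ∧ (T ∨ F)) ∨ ¬x0
  step 2: (¬x0 ∨ ¬(T ∨ F)) ∨ ¬x0
  step 3: (¬x0 ∨ (¬T ∧ ¬F)) ∨ ¬x0
  step 4: (¬x0 ∨ (F ∧ ¬F)) ∨ ¬x0
  step 5: (¬x0 ∨ F) ∨ ¬x0
  step 6: ¬x0 ∨ ¬x0
  step 7: ¬x0

Answer: normal form = ¬x0  (in 7 steps)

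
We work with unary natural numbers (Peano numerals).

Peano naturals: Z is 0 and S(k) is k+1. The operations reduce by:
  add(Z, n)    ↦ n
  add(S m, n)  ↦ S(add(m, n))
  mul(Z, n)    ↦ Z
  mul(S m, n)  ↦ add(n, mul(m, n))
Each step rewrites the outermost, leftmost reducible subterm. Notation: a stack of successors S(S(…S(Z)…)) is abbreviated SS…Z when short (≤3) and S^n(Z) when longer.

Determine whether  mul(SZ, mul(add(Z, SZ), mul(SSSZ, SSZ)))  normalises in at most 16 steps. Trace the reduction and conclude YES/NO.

Answer: NO — after 16 steps the term is S(S(S(add(add(S(add(Z, mul(SZ, SSZ))), mul(Z, mul(SSSZ, SSZ))), mul(Z, mul(add(Z, SZ), mul(SSSZ, SSZ))))))), not yet normal

Derivation:
  start: mul(SZ, mul(add(Z, SZ), mul(SSSZ, SSZ)))
  [1] add(mul(add(Z, SZ), mul(SSSZ, SSZ)), mul(Z, mul(add(Z, SZ), mul(SSSZ, SSZ))))
  [2] add(mul(SZ, mul(SSSZ, SSZ)), mul(Z, mul(add(Z, SZ), mul(SSSZ, SSZ))))
  [3] add(add(mul(SSSZ, SSZ), mul(Z, mul(SSSZ, SSZ))), mul(Z, mul(add(Z, SZ), mul(SSSZ, SSZ))))
  [4] add(add(add(SSZ, mul(SSZ, SSZ)), mul(Z, mul(SSSZ, SSZ))), mul(Z, mul(add(Z, SZ), mul(SSSZ, SSZ))))
  [5] add(add(S(add(SZ, mul(SSZ, SSZ))), mul(Z, mul(SSSZ, SSZ))), mul(Z, mul(add(Z, SZ), mul(SSSZ, SSZ))))
  [6] add(S(add(add(SZ, mul(SSZ, SSZ)), mul(Z, mul(SSSZ, SSZ)))), mul(Z, mul(add(Z, SZ), mul(SSSZ, SSZ))))
  [7] S(add(add(add(SZ, mul(SSZ, SSZ)), mul(Z, mul(SSSZ, SSZ))), mul(Z, mul(add(Z, SZ), mul(SSSZ, SSZ)))))
  [8] S(add(add(S(add(Z, mul(SSZ, SSZ))), mul(Z, mul(SSSZ, SSZ))), mul(Z, mul(add(Z, SZ), mul(SSSZ, SSZ)))))
  [9] S(add(S(add(add(Z, mul(SSZ, SSZ)), mul(Z, mul(SSSZ, SSZ)))), mul(Z, mul(add(Z, SZ), mul(SSSZ, SSZ)))))
  [10] S(S(add(add(add(Z, mul(SSZ, SSZ)), mul(Z, mul(SSSZ, SSZ))), mul(Z, mul(add(Z, SZ), mul(SSSZ, SSZ))))))
  [11] S(S(add(add(mul(SSZ, SSZ), mul(Z, mul(SSSZ, SSZ))), mul(Z, mul(add(Z, SZ), mul(SSSZ, SSZ))))))
  [12] S(S(add(add(add(SSZ, mul(SZ, SSZ)), mul(Z, mul(SSSZ, SSZ))), mul(Z, mul(add(Z, SZ), mul(SSSZ, SSZ))))))
  [13] S(S(add(add(S(add(SZ, mul(SZ, SSZ))), mul(Z, mul(SSSZ, SSZ))), mul(Z, mul(add(Z, SZ), mul(SSSZ, SSZ))))))
  [14] S(S(add(S(add(add(SZ, mul(SZ, SSZ)), mul(Z, mul(SSSZ, SSZ)))), mul(Z, mul(add(Z, SZ), mul(SSSZ, SSZ))))))
  [15] S(S(S(add(add(add(SZ, mul(SZ, SSZ)), mul(Z, mul(SSSZ, SSZ))), mul(Z, mul(add(Z, SZ), mul(SSSZ, SSZ)))))))
  [16] S(S(S(add(add(S(add(Z, mul(SZ, SSZ))), mul(Z, mul(SSSZ, SSZ))), mul(Z, mul(add(Z, SZ), mul(SSSZ, SSZ)))))))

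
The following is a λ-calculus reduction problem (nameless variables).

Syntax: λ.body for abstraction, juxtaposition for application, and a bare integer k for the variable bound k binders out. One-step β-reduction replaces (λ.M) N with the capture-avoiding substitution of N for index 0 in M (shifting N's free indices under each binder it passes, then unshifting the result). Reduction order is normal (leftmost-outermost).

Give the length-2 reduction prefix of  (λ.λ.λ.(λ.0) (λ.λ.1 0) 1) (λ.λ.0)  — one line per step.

  start: (λ.λ.λ.(λ.0) (λ.λ.1 0) 1) (λ.λ.0)
  step 1: λ.λ.(λ.0) (λ.λ.1 0) 1
  step 2: λ.λ.(λ.λ.1 0) 1

Answer: after 2 steps: λ.λ.(λ.λ.1 0) 1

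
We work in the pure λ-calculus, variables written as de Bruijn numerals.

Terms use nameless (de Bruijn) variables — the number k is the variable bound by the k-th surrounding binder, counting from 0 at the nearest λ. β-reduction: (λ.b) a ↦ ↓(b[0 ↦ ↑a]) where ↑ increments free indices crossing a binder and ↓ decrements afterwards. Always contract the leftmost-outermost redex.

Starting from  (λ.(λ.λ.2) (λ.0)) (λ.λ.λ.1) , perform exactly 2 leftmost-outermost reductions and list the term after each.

Answer: after 2 steps: λ.λ.λ.λ.1

Working:
  start: (λ.(λ.λ.2) (λ.0)) (λ.λ.λ.1)
  [1] (λ.λ.λ.λ.λ.1) (λ.0)
  [2] λ.λ.λ.λ.1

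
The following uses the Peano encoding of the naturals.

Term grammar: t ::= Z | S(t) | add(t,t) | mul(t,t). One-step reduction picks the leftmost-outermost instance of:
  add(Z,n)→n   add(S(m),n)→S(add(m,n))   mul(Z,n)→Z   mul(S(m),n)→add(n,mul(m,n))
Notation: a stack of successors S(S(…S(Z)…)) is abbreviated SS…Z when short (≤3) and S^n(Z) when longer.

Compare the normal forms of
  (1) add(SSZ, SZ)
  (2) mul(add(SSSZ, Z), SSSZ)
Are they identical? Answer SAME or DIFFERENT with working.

Term A:
  start: add(SSZ, SZ)
  [1] S(add(SZ, SZ))
  [2] S(S(add(Z, SZ)))
  [3] SSSZ

Term B:
  start: mul(add(SSSZ, Z), SSSZ)
  [1] mul(S(add(SSZ, Z)), SSSZ)
  [2] add(SSSZ, mul(add(SSZ, Z), SSSZ))
  [3] S(add(SSZ, mul(add(SSZ, Z), SSSZ)))
  [4] S(S(add(SZ, mul(add(SSZ, Z), SSSZ))))
  [5] S(S(S(add(Z, mul(add(SSZ, Z), SSSZ)))))
  [6] S(S(S(mul(add(SSZ, Z), SSSZ))))
  [7] S(S(S(mul(S(add(SZ, Z)), SSSZ))))
  [8] S(S(S(add(SSSZ, mul(add(SZ, Z), SSSZ)))))
  [9] S(S(S(S(add(SSZ, mul(add(SZ, Z), SSSZ))))))
  [10] S(S(S(S(S(add(SZ, mul(add(SZ, Z), SSSZ)))))))
  [11] S(S(S(S(S(S(add(Z, mul(add(SZ, Z), SSSZ))))))))
  [12] S(S(S(S(S(S(mul(add(SZ, Z), SSSZ)))))))
  [13] S(S(S(S(S(S(mul(S(add(Z, Z)), SSSZ)))))))
  [14] S(S(S(S(S(S(add(SSSZ, mul(add(Z, Z), SSSZ))))))))
  [15] S(S(S(S(S(S(S(add(SSZ, mul(add(Z, Z), SSSZ)))))))))
  [16] S(S(S(S(S(S(S(S(add(SZ, mul(add(Z, Z), SSSZ))))))))))
  [17] S(S(S(S(S(S(S(S(S(add(Z, mul(add(Z, Z), SSSZ)))))))))))
  [18] S(S(S(S(S(S(S(S(S(mul(add(Z, Z), SSSZ))))))))))
  [19] S(S(S(S(S(S(S(S(S(mul(Z, SSSZ))))))))))
  [20] S^9(Z)

Answer: DIFFERENT — A ⇓ SSSZ, B ⇓ S^9(Z)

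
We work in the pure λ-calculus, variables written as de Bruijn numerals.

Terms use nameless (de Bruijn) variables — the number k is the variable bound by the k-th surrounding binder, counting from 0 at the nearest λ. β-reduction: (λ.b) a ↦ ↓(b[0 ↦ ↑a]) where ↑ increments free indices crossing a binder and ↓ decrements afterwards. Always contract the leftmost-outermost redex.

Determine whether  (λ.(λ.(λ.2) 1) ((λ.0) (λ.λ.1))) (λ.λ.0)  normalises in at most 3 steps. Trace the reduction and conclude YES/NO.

  start: (λ.(λ.(λ.2) 1) ((λ.0) (λ.λ.1))) (λ.λ.0)
  [1] (λ.(λ.λ.λ.0) (λ.λ.0)) ((λ.0) (λ.λ.1))
  [2] (λ.λ.λ.0) (λ.λ.0)
  [3] λ.λ.0

Answer: YES — reaches normal form λ.λ.0 in 3 ≤ 3 steps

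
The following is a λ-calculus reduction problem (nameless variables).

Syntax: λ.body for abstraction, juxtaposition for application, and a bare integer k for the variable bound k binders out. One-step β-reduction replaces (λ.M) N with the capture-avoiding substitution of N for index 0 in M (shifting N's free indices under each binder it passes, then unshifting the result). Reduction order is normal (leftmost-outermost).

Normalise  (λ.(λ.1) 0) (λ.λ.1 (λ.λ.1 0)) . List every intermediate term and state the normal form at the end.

  start: (λ.(λ.1) 0) (λ.λ.1 (λ.λ.1 0))
  [1] (λ.λ.λ.1 (λ.λ.1 0)) (λ.λ.1 (λ.λ.1 0))
  [2] λ.λ.1 (λ.λ.1 0)

Answer: normal form = λ.λ.1 (λ.λ.1 0)  (in 2 steps)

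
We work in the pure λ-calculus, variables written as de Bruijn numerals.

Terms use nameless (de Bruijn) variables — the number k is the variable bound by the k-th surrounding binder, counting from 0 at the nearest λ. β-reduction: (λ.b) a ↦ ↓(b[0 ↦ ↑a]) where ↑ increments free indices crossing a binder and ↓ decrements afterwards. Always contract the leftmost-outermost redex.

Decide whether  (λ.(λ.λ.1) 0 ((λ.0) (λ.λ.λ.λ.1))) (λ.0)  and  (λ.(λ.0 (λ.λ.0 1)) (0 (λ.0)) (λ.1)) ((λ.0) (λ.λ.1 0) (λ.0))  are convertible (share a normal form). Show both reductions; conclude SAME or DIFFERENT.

Answer: DIFFERENT — A ⇓ λ.0, B ⇓ λ.0 (λ.λ.0)

Reduction:
Term A:
  start: (λ.(λ.λ.1) 0 ((λ.0) (λ.λ.λ.λ.1))) (λ.0)
  step 1: (λ.λ.1) (λ.0) ((λ.0) (λ.λ.λ.λ.1))
  step 2: (λ.λ.0) ((λ.0) (λ.λ.λ.λ.1))
  step 3: λ.0

Term B:
  start: (λ.(λ.0 (λ.λ.0 1)) (0 (λ.0)) (λ.1)) ((λ.0) (λ.λ.1 0) (λ.0))
  step 1: (λ.0 (λ.λ.0 1)) ((λ.0) (λ.λ.1 0) (λ.0) (λ.0)) (λ.(λ.0) (λ.λ.1 0) (λ.0))
  step 2: (λ.0) (λ.λ.1 0) (λ.0) (λ.0) (λ.λ.0 1) (λ.(λ.0) (λ.λ.1 0) (λ.0))
  step 3: (λ.λ.1 0) (λ.0) (λ.0) (λ.λ.0 1) (λ.(λ.0) (λ.λ.1 0) (λ.0))
  step 4: (λ.(λ.0) 0) (λ.0) (λ.λ.0 1) (λ.(λ.0) (λ.λ.1 0) (λ.0))
  step 5: (λ.0) (λ.0) (λ.λ.0 1) (λ.(λ.0) (λ.λ.1 0) (λ.0))
  step 6: (λ.0) (λ.λ.0 1) (λ.(λ.0) (λ.λ.1 0) (λ.0))
  step 7: (λ.λ.0 1) (λ.(λ.0) (λ.λ.1 0) (λ.0))
  step 8: λ.0 (λ.(λ.0) (λ.λ.1 0) (λ.0))
  step 9: λ.0 (λ.(λ.λ.1 0) (λ.0))
  step 10: λ.0 (λ.λ.(λ.0) 0)
  step 11: λ.0 (λ.λ.0)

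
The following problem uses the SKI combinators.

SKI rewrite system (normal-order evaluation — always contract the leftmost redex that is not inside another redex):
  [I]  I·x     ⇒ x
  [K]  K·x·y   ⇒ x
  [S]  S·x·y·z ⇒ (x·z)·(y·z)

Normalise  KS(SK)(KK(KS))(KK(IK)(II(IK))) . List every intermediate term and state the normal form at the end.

  start: KS(SK)(KK(KS))(KK(IK)(II(IK)))
  [1] S(KK(KS))(KK(IK)(II(IK)))
  [2] SK(KK(IK)(II(IK)))
  [3] SK(K(II(IK)))
  [4] SK(K(I(IK)))
  [5] SK(K(IK))
  [6] SK(KK)

Answer: normal form = SK(KK)  (in 6 steps)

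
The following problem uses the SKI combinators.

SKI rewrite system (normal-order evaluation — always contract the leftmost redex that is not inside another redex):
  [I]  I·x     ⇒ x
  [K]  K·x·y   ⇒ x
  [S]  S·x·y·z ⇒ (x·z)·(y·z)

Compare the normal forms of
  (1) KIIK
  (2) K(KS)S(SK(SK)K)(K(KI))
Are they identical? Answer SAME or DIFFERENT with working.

Answer: DIFFERENT — A ⇓ K, B ⇓ S(K(KI))

Working:
Term A:
  start: KIIK
  →1  IK
  →2  K

Term B:
  start: K(KS)S(SK(SK)K)(K(KI))
  →1  KS(SK(SK)K)(K(KI))
  →2  S(K(KI))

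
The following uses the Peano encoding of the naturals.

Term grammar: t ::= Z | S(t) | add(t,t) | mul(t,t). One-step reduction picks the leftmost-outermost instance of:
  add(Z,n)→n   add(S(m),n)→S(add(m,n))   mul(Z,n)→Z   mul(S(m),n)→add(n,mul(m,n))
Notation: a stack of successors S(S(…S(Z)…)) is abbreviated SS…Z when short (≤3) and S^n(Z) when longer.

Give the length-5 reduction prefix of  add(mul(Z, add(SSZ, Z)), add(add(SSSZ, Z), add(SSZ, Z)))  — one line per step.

  start: add(mul(Z, add(SSZ, Z)), add(add(SSSZ, Z), add(SSZ, Z)))
  →1  add(Z, add(add(SSSZ, Z), add(SSZ, Z)))
  →2  add(add(SSSZ, Z), add(SSZ, Z))
  →3  add(S(add(SSZ, Z)), add(SSZ, Z))
  →4  S(add(add(SSZ, Z), add(SSZ, Z)))
  →5  S(add(S(add(SZ, Z)), add(SSZ, Z)))

Answer: after 5 steps: S(add(S(add(SZ, Z)), add(SSZ, Z)))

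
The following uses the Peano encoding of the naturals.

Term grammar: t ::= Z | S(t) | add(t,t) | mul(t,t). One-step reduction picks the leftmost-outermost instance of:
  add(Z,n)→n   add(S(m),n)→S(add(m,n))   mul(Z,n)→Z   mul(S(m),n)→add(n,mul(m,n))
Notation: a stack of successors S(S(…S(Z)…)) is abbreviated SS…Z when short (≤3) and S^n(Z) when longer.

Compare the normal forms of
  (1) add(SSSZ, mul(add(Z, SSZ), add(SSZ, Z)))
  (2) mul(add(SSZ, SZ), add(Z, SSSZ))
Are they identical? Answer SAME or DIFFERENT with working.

Term A:
  start: add(SSSZ, mul(add(Z, SSZ), add(SSZ, Z)))
  →1  S(add(SSZ, mul(add(Z, SSZ), add(SSZ, Z))))
  →2  S(S(add(SZ, mul(add(Z, SSZ), add(SSZ, Z)))))
  →3  S(S(S(add(Z, mul(add(Z, SSZ), add(SSZ, Z))))))
  →4  S(S(S(mul(add(Z, SSZ), add(SSZ, Z)))))
  →5  S(S(S(mul(SSZ, add(SSZ, Z)))))
  →6  S(S(S(add(add(SSZ, Z), mul(SZ, add(SSZ, Z))))))
  →7  S(S(S(add(S(add(SZ, Z)), mul(SZ, add(SSZ, Z))))))
  →8  S(S(S(S(add(add(SZ, Z), mul(SZ, add(SSZ, Z)))))))
  →9  S(S(S(S(add(S(add(Z, Z)), mul(SZ, add(SSZ, Z)))))))
  →10  S(S(S(S(S(add(add(Z, Z), mul(SZ, add(SSZ, Z))))))))
  →11  S(S(S(S(S(add(Z, mul(SZ, add(SSZ, Z))))))))
  →12  S(S(S(S(S(mul(SZ, add(SSZ, Z)))))))
  →13  S(S(S(S(S(add(add(SSZ, Z), mul(Z, add(SSZ, Z))))))))
  →14  S(S(S(S(S(add(S(add(SZ, Z)), mul(Z, add(SSZ, Z))))))))
  →15  S(S(S(S(S(S(add(add(SZ, Z), mul(Z, add(SSZ, Z)))))))))
  →16  S(S(S(S(S(S(add(S(add(Z, Z)), mul(Z, add(SSZ, Z)))))))))
  →17  S(S(S(S(S(S(S(add(add(Z, Z), mul(Z, add(SSZ, Z))))))))))
  →18  S(S(S(S(S(S(S(add(Z, mul(Z, add(SSZ, Z))))))))))
  →19  S(S(S(S(S(S(S(mul(Z, add(SSZ, Z)))))))))
  →20  S^7(Z)

Term B:
  start: mul(add(SSZ, SZ), add(Z, SSSZ))
  →1  mul(S(add(SZ, SZ)), add(Z, SSSZ))
  →2  add(add(Z, SSSZ), mul(add(SZ, SZ), add(Z, SSSZ)))
  →3  add(SSSZ, mul(add(SZ, SZ), add(Z, SSSZ)))
  →4  S(add(SSZ, mul(add(SZ, SZ), add(Z, SSSZ))))
  →5  S(S(add(SZ, mul(add(SZ, SZ), add(Z, SSSZ)))))
  →6  S(S(S(add(Z, mul(add(SZ, SZ), add(Z, SSSZ))))))
  →7  S(S(S(mul(add(SZ, SZ), add(Z, SSSZ)))))
  →8  S(S(S(mul(S(add(Z, SZ)), add(Z, SSSZ)))))
  →9  S(S(S(add(add(Z, SSSZ), mul(add(Z, SZ), add(Z, SSSZ))))))
  →10  S(S(S(add(SSSZ, mul(add(Z, SZ), add(Z, SSSZ))))))
  →11  S(S(S(S(add(SSZ, mul(add(Z, SZ), add(Z, SSSZ)))))))
  →12  S(S(S(S(S(add(SZ, mul(add(Z, SZ), add(Z, SSSZ))))))))
  →13  S(S(S(S(S(S(add(Z, mul(add(Z, SZ), add(Z, SSSZ)))))))))
  →14  S(S(S(S(S(S(mul(add(Z, SZ), add(Z, SSSZ))))))))
  →15  S(S(S(S(S(S(mul(SZ, add(Z, SSSZ))))))))
  →16  S(S(S(S(S(S(add(add(Z, SSSZ), mul(Z, add(Z, SSSZ)))))))))
  →17  S(S(S(S(S(S(add(SSSZ, mul(Z, add(Z, SSSZ)))))))))
  →18  S(S(S(S(S(S(S(add(SSZ, mul(Z, add(Z, SSSZ))))))))))
  →19  S(S(S(S(S(S(S(S(add(SZ, mul(Z, add(Z, SSSZ)))))))))))
  →20  S(S(S(S(S(S(S(S(S(add(Z, mul(Z, add(Z, SSSZ))))))))))))
  →21  S(S(S(S(S(S(S(S(S(mul(Z, add(Z, SSSZ)))))))))))
  →22  S^9(Z)

Answer: DIFFERENT — A ⇓ S^7(Z), B ⇓ S^9(Z)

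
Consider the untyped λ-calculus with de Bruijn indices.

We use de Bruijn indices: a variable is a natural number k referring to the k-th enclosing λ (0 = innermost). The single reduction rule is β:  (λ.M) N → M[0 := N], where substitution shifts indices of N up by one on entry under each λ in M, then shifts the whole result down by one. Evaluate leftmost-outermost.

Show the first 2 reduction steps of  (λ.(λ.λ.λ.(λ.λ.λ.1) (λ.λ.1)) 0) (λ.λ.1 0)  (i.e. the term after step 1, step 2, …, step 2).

Answer: after 2 steps: λ.λ.(λ.λ.λ.1) (λ.λ.1)

Derivation:
  start: (λ.(λ.λ.λ.(λ.λ.λ.1) (λ.λ.1)) 0) (λ.λ.1 0)
  →1  (λ.λ.λ.(λ.λ.λ.1) (λ.λ.1)) (λ.λ.1 0)
  →2  λ.λ.(λ.λ.λ.1) (λ.λ.1)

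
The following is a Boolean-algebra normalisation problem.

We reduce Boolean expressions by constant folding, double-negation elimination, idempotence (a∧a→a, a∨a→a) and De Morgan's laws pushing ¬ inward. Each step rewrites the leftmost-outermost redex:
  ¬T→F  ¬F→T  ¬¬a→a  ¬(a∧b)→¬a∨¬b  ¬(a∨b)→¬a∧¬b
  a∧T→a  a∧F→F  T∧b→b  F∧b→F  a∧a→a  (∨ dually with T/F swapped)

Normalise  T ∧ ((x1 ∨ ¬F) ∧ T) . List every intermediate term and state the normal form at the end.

Answer: normal form = T  (in 4 steps)

Derivation:
  start: T ∧ ((x1 ∨ ¬F) ∧ T)
  →1  (x1 ∨ ¬F) ∧ T
  →2  x1 ∨ ¬F
  →3  x1 ∨ T
  →4  T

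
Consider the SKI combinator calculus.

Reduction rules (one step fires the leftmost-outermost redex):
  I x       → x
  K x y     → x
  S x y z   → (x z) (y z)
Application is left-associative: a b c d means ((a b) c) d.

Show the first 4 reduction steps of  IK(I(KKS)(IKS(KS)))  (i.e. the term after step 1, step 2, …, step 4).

  start: IK(I(KKS)(IKS(KS)))
  step 1: K(I(KKS)(IKS(KS)))
  step 2: K(KKS(IKS(KS)))
  step 3: K(K(IKS(KS)))
  step 4: K(K(KS(KS)))

Answer: after 4 steps: K(K(KS(KS)))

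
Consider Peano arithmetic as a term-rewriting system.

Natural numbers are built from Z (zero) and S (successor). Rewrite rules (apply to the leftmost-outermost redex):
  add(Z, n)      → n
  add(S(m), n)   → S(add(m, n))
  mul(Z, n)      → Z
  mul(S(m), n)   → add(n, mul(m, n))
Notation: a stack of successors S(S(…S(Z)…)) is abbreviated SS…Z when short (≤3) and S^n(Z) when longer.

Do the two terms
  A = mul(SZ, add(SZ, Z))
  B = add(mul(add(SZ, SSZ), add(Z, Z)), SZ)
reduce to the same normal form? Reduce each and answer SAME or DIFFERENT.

Term A:
  start: mul(SZ, add(SZ, Z))
  →1  add(add(SZ, Z), mul(Z, add(SZ, Z)))
  →2  add(S(add(Z, Z)), mul(Z, add(SZ, Z)))
  →3  S(add(add(Z, Z), mul(Z, add(SZ, Z))))
  →4  S(add(Z, mul(Z, add(SZ, Z))))
  →5  S(mul(Z, add(SZ, Z)))
  →6  SZ

Term B:
  start: add(mul(add(SZ, SSZ), add(Z, Z)), SZ)
  →1  add(mul(S(add(Z, SSZ)), add(Z, Z)), SZ)
  →2  add(add(add(Z, Z), mul(add(Z, SSZ), add(Z, Z))), SZ)
  →3  add(add(Z, mul(add(Z, SSZ), add(Z, Z))), SZ)
  →4  add(mul(add(Z, SSZ), add(Z, Z)), SZ)
  →5  add(mul(SSZ, add(Z, Z)), SZ)
  →6  add(add(add(Z, Z), mul(SZ, add(Z, Z))), SZ)
  →7  add(add(Z, mul(SZ, add(Z, Z))), SZ)
  →8  add(mul(SZ, add(Z, Z)), SZ)
  →9  add(add(add(Z, Z), mul(Z, add(Z, Z))), SZ)
  →10  add(add(Z, mul(Z, add(Z, Z))), SZ)
  →11  add(mul(Z, add(Z, Z)), SZ)
  →12  add(Z, SZ)
  →13  SZ

Answer: SAME — A ⇓ SZ, B ⇓ SZ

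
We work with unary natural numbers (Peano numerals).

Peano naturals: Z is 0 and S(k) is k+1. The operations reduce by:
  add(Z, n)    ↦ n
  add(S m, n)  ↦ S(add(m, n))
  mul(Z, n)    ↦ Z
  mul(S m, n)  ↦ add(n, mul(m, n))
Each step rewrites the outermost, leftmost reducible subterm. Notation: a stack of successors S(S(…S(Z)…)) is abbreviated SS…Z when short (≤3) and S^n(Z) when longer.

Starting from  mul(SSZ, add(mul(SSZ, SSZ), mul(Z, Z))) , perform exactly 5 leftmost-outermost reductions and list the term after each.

  start: mul(SSZ, add(mul(SSZ, SSZ), mul(Z, Z)))
  step 1: add(add(mul(SSZ, SSZ), mul(Z, Z)), mul(SZ, add(mul(SSZ, SSZ), mul(Z, Z))))
  step 2: add(add(add(SSZ, mul(SZ, SSZ)), mul(Z, Z)), mul(SZ, add(mul(SSZ, SSZ), mul(Z, Z))))
  step 3: add(add(S(add(SZ, mul(SZ, SSZ))), mul(Z, Z)), mul(SZ, add(mul(SSZ, SSZ), mul(Z, Z))))
  step 4: add(S(add(add(SZ, mul(SZ, SSZ)), mul(Z, Z))), mul(SZ, add(mul(SSZ, SSZ), mul(Z, Z))))
  step 5: S(add(add(add(SZ, mul(SZ, SSZ)), mul(Z, Z)), mul(SZ, add(mul(SSZ, SSZ), mul(Z, Z)))))

Answer: after 5 steps: S(add(add(add(SZ, mul(SZ, SSZ)), mul(Z, Z)), mul(SZ, add(mul(SSZ, SSZ), mul(Z, Z)))))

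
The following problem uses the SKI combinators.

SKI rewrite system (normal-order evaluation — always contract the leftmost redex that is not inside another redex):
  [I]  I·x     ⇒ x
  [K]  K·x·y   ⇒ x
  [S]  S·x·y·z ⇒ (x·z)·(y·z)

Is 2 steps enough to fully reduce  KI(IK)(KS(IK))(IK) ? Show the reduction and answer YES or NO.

  start: KI(IK)(KS(IK))(IK)
  step 1: I(KS(IK))(IK)
  step 2: KS(IK)(IK)

Answer: NO — after 2 steps the term is KS(IK)(IK), not yet normal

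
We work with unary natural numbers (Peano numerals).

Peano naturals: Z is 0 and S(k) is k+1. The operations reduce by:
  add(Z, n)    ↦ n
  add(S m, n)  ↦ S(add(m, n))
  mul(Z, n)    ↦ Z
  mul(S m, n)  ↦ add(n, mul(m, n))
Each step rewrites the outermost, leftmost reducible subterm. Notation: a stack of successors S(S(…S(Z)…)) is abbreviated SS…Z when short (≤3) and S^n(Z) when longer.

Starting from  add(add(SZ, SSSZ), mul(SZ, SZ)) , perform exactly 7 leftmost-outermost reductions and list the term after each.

Answer: after 7 steps: S(S(S(S(mul(SZ, SZ)))))

Working:
  start: add(add(SZ, SSSZ), mul(SZ, SZ))
  step 1: add(S(add(Z, SSSZ)), mul(SZ, SZ))
  step 2: S(add(add(Z, SSSZ), mul(SZ, SZ)))
  step 3: S(add(SSSZ, mul(SZ, SZ)))
  step 4: S(S(add(SSZ, mul(SZ, SZ))))
  step 5: S(S(S(add(SZ, mul(SZ, SZ)))))
  step 6: S(S(S(S(add(Z, mul(SZ, SZ))))))
  step 7: S(S(S(S(mul(SZ, SZ)))))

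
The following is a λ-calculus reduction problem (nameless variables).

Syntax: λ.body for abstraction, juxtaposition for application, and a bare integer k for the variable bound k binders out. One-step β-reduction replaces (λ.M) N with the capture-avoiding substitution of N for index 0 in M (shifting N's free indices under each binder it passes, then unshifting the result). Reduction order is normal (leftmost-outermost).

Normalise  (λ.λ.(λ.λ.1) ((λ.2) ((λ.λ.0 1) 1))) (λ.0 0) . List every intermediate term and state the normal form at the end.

  start: (λ.λ.(λ.λ.1) ((λ.2) ((λ.λ.0 1) 1))) (λ.0 0)
  →1  λ.(λ.λ.1) ((λ.λ.0 0) ((λ.λ.0 1) (λ.0 0)))
  →2  λ.λ.(λ.λ.0 0) ((λ.λ.0 1) (λ.0 0))
  →3  λ.λ.λ.0 0

Answer: normal form = λ.λ.λ.0 0  (in 3 steps)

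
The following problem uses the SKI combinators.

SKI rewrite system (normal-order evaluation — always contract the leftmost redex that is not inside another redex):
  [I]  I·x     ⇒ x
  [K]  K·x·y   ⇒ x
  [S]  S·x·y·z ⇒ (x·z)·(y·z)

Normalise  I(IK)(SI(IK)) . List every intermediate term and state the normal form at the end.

Answer: normal form = K(SIK)  (in 3 steps)

Working:
  start: I(IK)(SI(IK))
  →1  IK(SI(IK))
  →2  K(SI(IK))
  →3  K(SIK)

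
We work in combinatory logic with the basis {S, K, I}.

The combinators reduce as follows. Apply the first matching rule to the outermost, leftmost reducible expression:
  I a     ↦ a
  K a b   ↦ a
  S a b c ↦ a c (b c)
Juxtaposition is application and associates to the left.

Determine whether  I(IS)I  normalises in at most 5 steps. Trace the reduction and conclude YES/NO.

Answer: YES — reaches normal form SI in 2 ≤ 5 steps

Derivation:
  start: I(IS)I
  step 1: ISI
  step 2: SI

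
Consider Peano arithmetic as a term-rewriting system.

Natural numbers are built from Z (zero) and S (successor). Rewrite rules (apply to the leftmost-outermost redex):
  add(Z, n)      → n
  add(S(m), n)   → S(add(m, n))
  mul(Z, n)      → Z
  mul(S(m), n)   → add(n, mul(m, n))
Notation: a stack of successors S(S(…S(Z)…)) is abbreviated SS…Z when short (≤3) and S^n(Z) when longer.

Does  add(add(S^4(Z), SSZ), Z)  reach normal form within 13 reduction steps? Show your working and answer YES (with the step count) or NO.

Answer: YES — reaches normal form S^6(Z) in 12 ≤ 13 steps

Derivation:
  start: add(add(S^4(Z), SSZ), Z)
  [1] add(S(add(SSSZ, SSZ)), Z)
  [2] S(add(add(SSSZ, SSZ), Z))
  [3] S(add(S(add(SSZ, SSZ)), Z))
  [4] S(S(add(add(SSZ, SSZ), Z)))
  [5] S(S(add(S(add(SZ, SSZ)), Z)))
  [6] S(S(S(add(add(SZ, SSZ), Z))))
  [7] S(S(S(add(S(add(Z, SSZ)), Z))))
  [8] S(S(S(S(add(add(Z, SSZ), Z)))))
  [9] S(S(S(S(add(SSZ, Z)))))
  [10] S(S(S(S(S(add(SZ, Z))))))
  [11] S(S(S(S(S(S(add(Z, Z)))))))
  [12] S^6(Z)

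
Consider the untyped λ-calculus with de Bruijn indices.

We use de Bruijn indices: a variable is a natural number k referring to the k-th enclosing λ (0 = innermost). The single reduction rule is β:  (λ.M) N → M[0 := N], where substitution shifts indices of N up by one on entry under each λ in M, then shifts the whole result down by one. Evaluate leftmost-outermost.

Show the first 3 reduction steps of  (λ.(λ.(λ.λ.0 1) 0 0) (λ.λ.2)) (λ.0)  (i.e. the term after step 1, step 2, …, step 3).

Answer: after 3 steps: (λ.0 (λ.λ.λ.0)) (λ.λ.λ.0)

Reduction:
  start: (λ.(λ.(λ.λ.0 1) 0 0) (λ.λ.2)) (λ.0)
  →1  (λ.(λ.λ.0 1) 0 0) (λ.λ.λ.0)
  →2  (λ.λ.0 1) (λ.λ.λ.0) (λ.λ.λ.0)
  →3  (λ.0 (λ.λ.λ.0)) (λ.λ.λ.0)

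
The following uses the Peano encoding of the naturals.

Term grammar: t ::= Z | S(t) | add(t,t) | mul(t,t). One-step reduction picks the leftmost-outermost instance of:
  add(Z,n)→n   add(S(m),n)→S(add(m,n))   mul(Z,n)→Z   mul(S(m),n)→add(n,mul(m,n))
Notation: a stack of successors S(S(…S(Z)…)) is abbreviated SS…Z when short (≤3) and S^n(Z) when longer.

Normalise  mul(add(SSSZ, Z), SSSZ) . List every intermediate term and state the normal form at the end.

Answer: normal form = S^9(Z)  (in 20 steps)

Working:
  start: mul(add(SSSZ, Z), SSSZ)
  step 1: mul(S(add(SSZ, Z)), SSSZ)
  step 2: add(SSSZ, mul(add(SSZ, Z), SSSZ))
  step 3: S(add(SSZ, mul(add(SSZ, Z), SSSZ)))
  step 4: S(S(add(SZ, mul(add(SSZ, Z), SSSZ))))
  step 5: S(S(S(add(Z, mul(add(SSZ, Z), SSSZ)))))
  step 6: S(S(S(mul(add(SSZ, Z), SSSZ))))
  step 7: S(S(S(mul(S(add(SZ, Z)), SSSZ))))
  step 8: S(S(S(add(SSSZ, mul(add(SZ, Z), SSSZ)))))
  step 9: S(S(S(S(add(SSZ, mul(add(SZ, Z), SSSZ))))))
  step 10: S(S(S(S(S(add(SZ, mul(add(SZ, Z), SSSZ)))))))
  step 11: S(S(S(S(S(S(add(Z, mul(add(SZ, Z), SSSZ))))))))
  step 12: S(S(S(S(S(S(mul(add(SZ, Z), SSSZ)))))))
  step 13: S(S(S(S(S(S(mul(S(add(Z, Z)), SSSZ)))))))
  step 14: S(S(S(S(S(S(add(SSSZ, mul(add(Z, Z), SSSZ))))))))
  step 15: S(S(S(S(S(S(S(add(SSZ, mul(add(Z, Z), SSSZ)))))))))
  step 16: S(S(S(S(S(S(S(S(add(SZ, mul(add(Z, Z), SSSZ))))))))))
  step 17: S(S(S(S(S(S(S(S(S(add(Z, mul(add(Z, Z), SSSZ)))))))))))
  step 18: S(S(S(S(S(S(S(S(S(mul(add(Z, Z), SSSZ))))))))))
  step 19: S(S(S(S(S(S(S(S(S(mul(Z, SSSZ))))))))))
  step 20: S^9(Z)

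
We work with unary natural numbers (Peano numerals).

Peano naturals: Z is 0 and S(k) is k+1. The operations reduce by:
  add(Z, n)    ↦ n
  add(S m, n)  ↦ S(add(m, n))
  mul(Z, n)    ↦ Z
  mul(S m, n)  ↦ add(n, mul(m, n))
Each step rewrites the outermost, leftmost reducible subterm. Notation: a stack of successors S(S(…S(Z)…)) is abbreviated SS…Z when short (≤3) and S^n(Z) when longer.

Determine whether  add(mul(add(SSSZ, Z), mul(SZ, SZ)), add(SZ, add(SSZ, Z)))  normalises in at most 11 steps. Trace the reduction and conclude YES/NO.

  start: add(mul(add(SSSZ, Z), mul(SZ, SZ)), add(SZ, add(SSZ, Z)))
  step 1: add(mul(S(add(SSZ, Z)), mul(SZ, SZ)), add(SZ, add(SSZ, Z)))
  step 2: add(add(mul(SZ, SZ), mul(add(SSZ, Z), mul(SZ, SZ))), add(SZ, add(SSZ, Z)))
  step 3: add(add(add(SZ, mul(Z, SZ)), mul(add(SSZ, Z), mul(SZ, SZ))), add(SZ, add(SSZ, Z)))
  step 4: add(add(S(add(Z, mul(Z, SZ))), mul(add(SSZ, Z), mul(SZ, SZ))), add(SZ, add(SSZ, Z)))
  step 5: add(S(add(add(Z, mul(Z, SZ)), mul(add(SSZ, Z), mul(SZ, SZ)))), add(SZ, add(SSZ, Z)))
  step 6: S(add(add(add(Z, mul(Z, SZ)), mul(add(SSZ, Z), mul(SZ, SZ))), add(SZ, add(SSZ, Z))))
  step 7: S(add(add(mul(Z, SZ), mul(add(SSZ, Z), mul(SZ, SZ))), add(SZ, add(SSZ, Z))))
  step 8: S(add(add(Z, mul(add(SSZ, Z), mul(SZ, SZ))), add(SZ, add(SSZ, Z))))
  step 9: S(add(mul(add(SSZ, Z), mul(SZ, SZ)), add(SZ, add(SSZ, Z))))
  step 10: S(add(mul(S(add(SZ, Z)), mul(SZ, SZ)), add(SZ, add(SSZ, Z))))
  step 11: S(add(add(mul(SZ, SZ), mul(add(SZ, Z), mul(SZ, SZ))), add(SZ, add(SSZ, Z))))

Answer: NO — after 11 steps the term is S(add(add(mul(SZ, SZ), mul(add(SZ, Z), mul(SZ, SZ))), add(SZ, add(SSZ, Z)))), not yet normal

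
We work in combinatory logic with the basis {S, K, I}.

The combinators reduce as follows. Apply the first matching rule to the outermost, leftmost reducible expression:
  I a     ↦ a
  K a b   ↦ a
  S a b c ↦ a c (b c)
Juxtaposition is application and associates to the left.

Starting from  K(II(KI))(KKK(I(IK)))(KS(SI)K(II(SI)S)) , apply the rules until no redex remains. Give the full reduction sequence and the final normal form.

  start: K(II(KI))(KKK(I(IK)))(KS(SI)K(II(SI)S))
  →1  II(KI)(KS(SI)K(II(SI)S))
  →2  I(KI)(KS(SI)K(II(SI)S))
  →3  KI(KS(SI)K(II(SI)S))
  →4  I

Answer: normal form = I  (in 4 steps)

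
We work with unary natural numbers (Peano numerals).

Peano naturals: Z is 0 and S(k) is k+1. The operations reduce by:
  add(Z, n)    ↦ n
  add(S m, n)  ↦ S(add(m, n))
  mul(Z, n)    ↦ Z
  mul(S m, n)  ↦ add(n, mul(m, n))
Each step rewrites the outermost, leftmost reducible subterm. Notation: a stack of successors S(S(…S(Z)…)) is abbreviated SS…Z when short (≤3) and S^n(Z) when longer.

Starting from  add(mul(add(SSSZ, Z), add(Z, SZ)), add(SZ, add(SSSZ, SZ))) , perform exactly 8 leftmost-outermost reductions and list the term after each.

  start: add(mul(add(SSSZ, Z), add(Z, SZ)), add(SZ, add(SSSZ, SZ)))
  →1  add(mul(S(add(SSZ, Z)), add(Z, SZ)), add(SZ, add(SSSZ, SZ)))
  →2  add(add(add(Z, SZ), mul(add(SSZ, Z), add(Z, SZ))), add(SZ, add(SSSZ, SZ)))
  →3  add(add(SZ, mul(add(SSZ, Z), add(Z, SZ))), add(SZ, add(SSSZ, SZ)))
  →4  add(S(add(Z, mul(add(SSZ, Z), add(Z, SZ)))), add(SZ, add(SSSZ, SZ)))
  →5  S(add(add(Z, mul(add(SSZ, Z), add(Z, SZ))), add(SZ, add(SSSZ, SZ))))
  →6  S(add(mul(add(SSZ, Z), add(Z, SZ)), add(SZ, add(SSSZ, SZ))))
  →7  S(add(mul(S(add(SZ, Z)), add(Z, SZ)), add(SZ, add(SSSZ, SZ))))
  →8  S(add(add(add(Z, SZ), mul(add(SZ, Z), add(Z, SZ))), add(SZ, add(SSSZ, SZ))))

Answer: after 8 steps: S(add(add(add(Z, SZ), mul(add(SZ, Z), add(Z, SZ))), add(SZ, add(SSSZ, SZ))))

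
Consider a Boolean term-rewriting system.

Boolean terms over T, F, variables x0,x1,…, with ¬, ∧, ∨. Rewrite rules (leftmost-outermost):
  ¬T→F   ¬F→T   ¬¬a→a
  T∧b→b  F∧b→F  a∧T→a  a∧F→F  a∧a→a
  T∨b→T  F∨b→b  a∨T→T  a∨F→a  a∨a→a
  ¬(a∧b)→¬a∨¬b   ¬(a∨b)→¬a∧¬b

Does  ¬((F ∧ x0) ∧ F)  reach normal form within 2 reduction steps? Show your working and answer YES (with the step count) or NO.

Answer: NO — after 2 steps the term is (¬F ∨ ¬x0) ∨ ¬F, not yet normal

Reduction:
  start: ¬((F ∧ x0) ∧ F)
  [1] ¬(F ∧ x0) ∨ ¬F
  [2] (¬F ∨ ¬x0) ∨ ¬F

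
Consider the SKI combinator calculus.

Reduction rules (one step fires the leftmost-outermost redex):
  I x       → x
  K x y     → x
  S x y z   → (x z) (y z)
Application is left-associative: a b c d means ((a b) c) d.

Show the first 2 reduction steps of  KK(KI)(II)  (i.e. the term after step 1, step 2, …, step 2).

Answer: after 2 steps: KI

Working:
  start: KK(KI)(II)
  →1  K(II)
  →2  KI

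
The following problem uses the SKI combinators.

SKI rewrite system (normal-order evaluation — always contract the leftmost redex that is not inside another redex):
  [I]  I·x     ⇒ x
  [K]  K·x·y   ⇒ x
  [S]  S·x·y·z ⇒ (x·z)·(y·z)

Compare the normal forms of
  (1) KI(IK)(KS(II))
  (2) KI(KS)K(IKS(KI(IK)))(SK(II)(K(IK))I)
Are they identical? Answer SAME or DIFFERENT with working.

Answer: SAME — A ⇓ S, B ⇓ S

Working:
Term A:
  start: KI(IK)(KS(II))
  step 1: I(KS(II))
  step 2: KS(II)
  step 3: S

Term B:
  start: KI(KS)K(IKS(KI(IK)))(SK(II)(K(IK))I)
  step 1: IK(IKS(KI(IK)))(SK(II)(K(IK))I)
  step 2: K(IKS(KI(IK)))(SK(II)(K(IK))I)
  step 3: IKS(KI(IK))
  step 4: KS(KI(IK))
  step 5: S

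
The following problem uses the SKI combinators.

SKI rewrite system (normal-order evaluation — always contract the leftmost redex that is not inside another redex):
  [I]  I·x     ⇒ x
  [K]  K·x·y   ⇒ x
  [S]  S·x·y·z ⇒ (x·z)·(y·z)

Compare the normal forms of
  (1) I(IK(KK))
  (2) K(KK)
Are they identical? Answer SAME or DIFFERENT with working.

Answer: SAME — A ⇓ K(KK), B ⇓ K(KK)

Reduction:
Term A:
  start: I(IK(KK))
  →1  IK(KK)
  →2  K(KK)

Term B:
  start: K(KK)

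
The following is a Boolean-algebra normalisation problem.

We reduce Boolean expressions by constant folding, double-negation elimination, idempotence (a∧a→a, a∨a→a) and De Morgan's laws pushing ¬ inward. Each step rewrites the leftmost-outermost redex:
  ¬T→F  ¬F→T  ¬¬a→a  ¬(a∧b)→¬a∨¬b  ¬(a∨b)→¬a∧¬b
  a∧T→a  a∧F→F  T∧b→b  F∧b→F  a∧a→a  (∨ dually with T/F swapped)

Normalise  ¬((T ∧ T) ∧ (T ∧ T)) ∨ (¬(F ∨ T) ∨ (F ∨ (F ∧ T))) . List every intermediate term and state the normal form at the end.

  start: ¬((T ∧ T) ∧ (T ∧ T)) ∨ (¬(F ∨ T) ∨ (F ∨ (F ∧ T)))
  step 1: (¬(T ∧ T) ∨ ¬(T ∧ T)) ∨ (¬(F ∨ T) ∨ (F ∨ (F ∧ T)))
  step 2: ¬(T ∧ T) ∨ (¬(F ∨ T) ∨ (F ∨ (F ∧ T)))
  step 3: (¬T ∨ ¬T) ∨ (¬(F ∨ T) ∨ (F ∨ (F ∧ T)))
  step 4: ¬T ∨ (¬(F ∨ T) ∨ (F ∨ (F ∧ T)))
  step 5: F ∨ (¬(F ∨ T) ∨ (F ∨ (F ∧ T)))
  step 6: ¬(F ∨ T) ∨ (F ∨ (F ∧ T))
  step 7: (¬F ∧ ¬T) ∨ (F ∨ (F ∧ T))
  step 8: (T ∧ ¬T) ∨ (F ∨ (F ∧ T))
  step 9: ¬T ∨ (F ∨ (F ∧ T))
  step 10: F ∨ (F ∨ (F ∧ T))
  step 11: F ∨ (F ∧ T)
  step 12: F ∧ T
  step 13: F

Answer: normal form = F  (in 13 steps)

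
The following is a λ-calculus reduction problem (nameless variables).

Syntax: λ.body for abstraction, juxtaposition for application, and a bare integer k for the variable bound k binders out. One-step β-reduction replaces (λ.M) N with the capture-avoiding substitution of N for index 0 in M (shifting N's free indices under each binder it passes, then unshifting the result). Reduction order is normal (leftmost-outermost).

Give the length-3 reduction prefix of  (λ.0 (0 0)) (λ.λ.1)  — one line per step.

Answer: after 3 steps: λ.λ.λ.λ.1

Derivation:
  start: (λ.0 (0 0)) (λ.λ.1)
  step 1: (λ.λ.1) ((λ.λ.1) (λ.λ.1))
  step 2: λ.(λ.λ.1) (λ.λ.1)
  step 3: λ.λ.λ.λ.1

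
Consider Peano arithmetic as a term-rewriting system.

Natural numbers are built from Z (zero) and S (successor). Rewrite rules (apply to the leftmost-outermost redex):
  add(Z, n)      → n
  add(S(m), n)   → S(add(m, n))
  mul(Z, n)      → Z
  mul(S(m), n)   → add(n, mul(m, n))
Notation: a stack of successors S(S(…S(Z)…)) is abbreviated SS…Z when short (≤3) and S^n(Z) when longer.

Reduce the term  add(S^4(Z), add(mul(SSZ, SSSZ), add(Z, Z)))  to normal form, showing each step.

Answer: normal form = S^10(Z)  (in 24 steps)

Derivation:
  start: add(S^4(Z), add(mul(SSZ, SSSZ), add(Z, Z)))
  step 1: S(add(SSSZ, add(mul(SSZ, SSSZ), add(Z, Z))))
  step 2: S(S(add(SSZ, add(mul(SSZ, SSSZ), add(Z, Z)))))
  step 3: S(S(S(add(SZ, add(mul(SSZ, SSSZ), add(Z, Z))))))
  step 4: S(S(S(S(add(Z, add(mul(SSZ, SSSZ), add(Z, Z)))))))
  step 5: S(S(S(S(add(mul(SSZ, SSSZ), add(Z, Z))))))
  step 6: S(S(S(S(add(add(SSSZ, mul(SZ, SSSZ)), add(Z, Z))))))
  step 7: S(S(S(S(add(S(add(SSZ, mul(SZ, SSSZ))), add(Z, Z))))))
  step 8: S(S(S(S(S(add(add(SSZ, mul(SZ, SSSZ)), add(Z, Z)))))))
  step 9: S(S(S(S(S(add(S(add(SZ, mul(SZ, SSSZ))), add(Z, Z)))))))
  step 10: S(S(S(S(S(S(add(add(SZ, mul(SZ, SSSZ)), add(Z, Z))))))))
  step 11: S(S(S(S(S(S(add(S(add(Z, mul(SZ, SSSZ))), add(Z, Z))))))))
  step 12: S(S(S(S(S(S(S(add(add(Z, mul(SZ, SSSZ)), add(Z, Z)))))))))
  step 13: S(S(S(S(S(S(S(add(mul(SZ, SSSZ), add(Z, Z)))))))))
  step 14: S(S(S(S(S(S(S(add(add(SSSZ, mul(Z, SSSZ)), add(Z, Z)))))))))
  step 15: S(S(S(S(S(S(S(add(S(add(SSZ, mul(Z, SSSZ))), add(Z, Z)))))))))
  step 16: S(S(S(S(S(S(S(S(add(add(SSZ, mul(Z, SSSZ)), add(Z, Z))))))))))
  step 17: S(S(S(S(S(S(S(S(add(S(add(SZ, mul(Z, SSSZ))), add(Z, Z))))))))))
  step 18: S(S(S(S(S(S(S(S(S(add(add(SZ, mul(Z, SSSZ)), add(Z, Z)))))))))))
  step 19: S(S(S(S(S(S(S(S(S(add(S(add(Z, mul(Z, SSSZ))), add(Z, Z)))))))))))
  step 20: S(S(S(S(S(S(S(S(S(S(add(add(Z, mul(Z, SSSZ)), add(Z, Z))))))))))))
  step 21: S(S(S(S(S(S(S(S(S(S(add(mul(Z, SSSZ), add(Z, Z))))))))))))
  step 22: S(S(S(S(S(S(S(S(S(S(add(Z, add(Z, Z))))))))))))
  step 23: S(S(S(S(S(S(S(S(S(S(add(Z, Z)))))))))))
  step 24: S^10(Z)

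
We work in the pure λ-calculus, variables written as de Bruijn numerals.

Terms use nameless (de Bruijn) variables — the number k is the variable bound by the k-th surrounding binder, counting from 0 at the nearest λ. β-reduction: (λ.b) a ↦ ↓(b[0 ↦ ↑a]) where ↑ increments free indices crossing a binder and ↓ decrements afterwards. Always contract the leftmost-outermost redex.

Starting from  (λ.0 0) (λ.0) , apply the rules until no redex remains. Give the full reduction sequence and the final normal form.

Answer: normal form = λ.0  (in 2 steps)

Reduction:
  start: (λ.0 0) (λ.0)
  →1  (λ.0) (λ.0)
  →2  λ.0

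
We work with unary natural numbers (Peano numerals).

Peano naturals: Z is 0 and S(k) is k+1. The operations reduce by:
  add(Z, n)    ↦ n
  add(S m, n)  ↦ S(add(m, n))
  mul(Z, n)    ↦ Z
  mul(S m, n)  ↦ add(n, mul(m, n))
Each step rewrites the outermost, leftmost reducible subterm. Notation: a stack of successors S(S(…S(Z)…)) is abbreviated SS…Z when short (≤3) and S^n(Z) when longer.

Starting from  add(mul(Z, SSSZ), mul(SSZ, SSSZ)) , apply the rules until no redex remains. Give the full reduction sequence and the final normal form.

Answer: normal form = S^6(Z)  (in 13 steps)

Reduction:
  start: add(mul(Z, SSSZ), mul(SSZ, SSSZ))
  →1  add(Z, mul(SSZ, SSSZ))
  →2  mul(SSZ, SSSZ)
  →3  add(SSSZ, mul(SZ, SSSZ))
  →4  S(add(SSZ, mul(SZ, SSSZ)))
  →5  S(S(add(SZ, mul(SZ, SSSZ))))
  →6  S(S(S(add(Z, mul(SZ, SSSZ)))))
  →7  S(S(S(mul(SZ, SSSZ))))
  →8  S(S(S(add(SSSZ, mul(Z, SSSZ)))))
  →9  S(S(S(S(add(SSZ, mul(Z, SSSZ))))))
  →10  S(S(S(S(S(add(SZ, mul(Z, SSSZ)))))))
  →11  S(S(S(S(S(S(add(Z, mul(Z, SSSZ))))))))
  →12  S(S(S(S(S(S(mul(Z, SSSZ)))))))
  →13  S^6(Z)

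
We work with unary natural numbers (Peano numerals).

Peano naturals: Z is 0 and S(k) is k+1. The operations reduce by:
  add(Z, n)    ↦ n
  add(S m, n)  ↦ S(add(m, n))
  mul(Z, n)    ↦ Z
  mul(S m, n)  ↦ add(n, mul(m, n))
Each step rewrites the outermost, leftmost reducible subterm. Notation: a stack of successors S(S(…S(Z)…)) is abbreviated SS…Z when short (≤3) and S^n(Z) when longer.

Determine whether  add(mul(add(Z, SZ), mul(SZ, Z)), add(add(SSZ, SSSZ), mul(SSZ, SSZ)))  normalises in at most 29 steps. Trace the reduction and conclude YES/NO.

  start: add(mul(add(Z, SZ), mul(SZ, Z)), add(add(SSZ, SSSZ), mul(SSZ, SSZ)))
  →1  add(mul(SZ, mul(SZ, Z)), add(add(SSZ, SSSZ), mul(SSZ, SSZ)))
  →2  add(add(mul(SZ, Z), mul(Z, mul(SZ, Z))), add(add(SSZ, SSSZ), mul(SSZ, SSZ)))
  →3  add(add(add(Z, mul(Z, Z)), mul(Z, mul(SZ, Z))), add(add(SSZ, SSSZ), mul(SSZ, SSZ)))
  →4  add(add(mul(Z, Z), mul(Z, mul(SZ, Z))), add(add(SSZ, SSSZ), mul(SSZ, SSZ)))
  →5  add(add(Z, mul(Z, mul(SZ, Z))), add(add(SSZ, SSSZ), mul(SSZ, SSZ)))
  →6  add(mul(Z, mul(SZ, Z)), add(add(SSZ, SSSZ), mul(SSZ, SSZ)))
  →7  add(Z, add(add(SSZ, SSSZ), mul(SSZ, SSZ)))
  →8  add(add(SSZ, SSSZ), mul(SSZ, SSZ))
  →9  add(S(add(SZ, SSSZ)), mul(SSZ, SSZ))
  →10  S(add(add(SZ, SSSZ), mul(SSZ, SSZ)))
  →11  S(add(S(add(Z, SSSZ)), mul(SSZ, SSZ)))
  →12  S(S(add(add(Z, SSSZ), mul(SSZ, SSZ))))
  →13  S(S(add(SSSZ, mul(SSZ, SSZ))))
  →14  S(S(S(add(SSZ, mul(SSZ, SSZ)))))
  →15  S(S(S(S(add(SZ, mul(SSZ, SSZ))))))
  →16  S(S(S(S(S(add(Z, mul(SSZ, SSZ)))))))
  →17  S(S(S(S(S(mul(SSZ, SSZ))))))
  →18  S(S(S(S(S(add(SSZ, mul(SZ, SSZ)))))))
  →19  S(S(S(S(S(S(add(SZ, mul(SZ, SSZ))))))))
  →20  S(S(S(S(S(S(S(add(Z, mul(SZ, SSZ)))))))))
  →21  S(S(S(S(S(S(S(mul(SZ, SSZ))))))))
  →22  S(S(S(S(S(S(S(add(SSZ, mul(Z, SSZ)))))))))
  →23  S(S(S(S(S(S(S(S(add(SZ, mul(Z, SSZ))))))))))
  →24  S(S(S(S(S(S(S(S(S(add(Z, mul(Z, SSZ)))))))))))
  →25  S(S(S(S(S(S(S(S(S(mul(Z, SSZ))))))))))
  →26  S^9(Z)

Answer: YES — reaches normal form S^9(Z) in 26 ≤ 29 steps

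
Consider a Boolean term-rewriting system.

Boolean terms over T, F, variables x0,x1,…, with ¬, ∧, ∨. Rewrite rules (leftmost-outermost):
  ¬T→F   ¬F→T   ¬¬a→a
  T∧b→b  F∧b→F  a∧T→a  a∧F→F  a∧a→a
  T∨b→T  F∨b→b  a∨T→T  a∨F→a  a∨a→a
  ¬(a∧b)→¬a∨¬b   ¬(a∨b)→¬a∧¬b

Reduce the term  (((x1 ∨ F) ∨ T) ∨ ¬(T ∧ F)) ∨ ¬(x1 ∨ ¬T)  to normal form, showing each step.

Answer: normal form = T  (in 3 steps)

Working:
  start: (((x1 ∨ F) ∨ T) ∨ ¬(T ∧ F)) ∨ ¬(x1 ∨ ¬T)
  step 1: (T ∨ ¬(T ∧ F)) ∨ ¬(x1 ∨ ¬T)
  step 2: T ∨ ¬(x1 ∨ ¬T)
  step 3: T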